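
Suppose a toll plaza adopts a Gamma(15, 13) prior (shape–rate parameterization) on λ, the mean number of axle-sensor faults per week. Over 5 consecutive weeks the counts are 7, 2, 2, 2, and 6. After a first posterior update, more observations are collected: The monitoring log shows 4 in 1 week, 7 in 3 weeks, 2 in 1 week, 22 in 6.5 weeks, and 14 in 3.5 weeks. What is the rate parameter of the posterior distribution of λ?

33

Total count: 7 + 2 + 2 + 2 + 6 = 19.
Total exposure: 5 weeks.
After the first batch: Gamma(15 + 19, 13 + 5) = Gamma(34, 18).
Total count: 4 + 7 + 2 + 22 + 14 = 49.
Total exposure: 1 + 3 + 1 + 6.5 + 3.5 = 15 weeks.
After the second batch: Gamma(34 + 49, 18 + 15) = Gamma(83, 33).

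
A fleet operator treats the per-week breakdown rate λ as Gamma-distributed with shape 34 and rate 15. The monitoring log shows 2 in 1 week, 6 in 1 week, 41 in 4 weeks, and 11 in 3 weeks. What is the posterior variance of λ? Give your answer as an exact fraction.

47/288

Total count: 2 + 6 + 41 + 11 = 60.
Total exposure: 1 + 1 + 4 + 3 = 9 weeks.
Posterior: α' = 34 + 60 = 94, β' = 15 + 9 = 24.
Posterior variance = α'/β'² = 94/576 = 47/288.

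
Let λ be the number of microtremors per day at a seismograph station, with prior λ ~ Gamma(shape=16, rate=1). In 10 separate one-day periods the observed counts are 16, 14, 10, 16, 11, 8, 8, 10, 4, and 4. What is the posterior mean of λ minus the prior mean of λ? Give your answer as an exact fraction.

-59/11

Total count: 16 + 14 + 10 + 16 + 11 + 8 + 8 + 10 + 4 + 4 = 101.
Total exposure: 10 days.
Gamma(α, β) with Poisson data over total exposure Σt gives posterior Gamma(α+Σx, β+Σt) = Gamma(117, 11).
Posterior mean = 117/11 = 117/11; prior mean = 16/1 = 16. Difference = 117/11 − 16 = -59/11.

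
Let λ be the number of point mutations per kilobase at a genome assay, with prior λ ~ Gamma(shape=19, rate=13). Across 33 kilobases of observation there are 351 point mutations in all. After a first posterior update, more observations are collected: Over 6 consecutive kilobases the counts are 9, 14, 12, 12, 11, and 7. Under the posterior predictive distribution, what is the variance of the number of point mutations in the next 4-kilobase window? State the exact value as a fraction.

6090/169

Total count 351 over total exposure 33 kilobases.
After the first batch: Gamma(19 + 351, 13 + 33) = Gamma(370, 46).
Total count: 9 + 14 + 12 + 12 + 11 + 7 = 65.
Total exposure: 6 kilobases.
After the second batch: Gamma(370 + 65, 46 + 6) = Gamma(435, 52).
The posterior predictive for a window of length T is Negative Binomial with variance T·α'·(β'+T)/β'² = 4·435·56/2704 = 6090/169.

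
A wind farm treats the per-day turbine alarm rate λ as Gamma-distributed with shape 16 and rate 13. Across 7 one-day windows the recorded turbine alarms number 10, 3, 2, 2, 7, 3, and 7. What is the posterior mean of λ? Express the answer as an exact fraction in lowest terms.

5/2

Total count: 10 + 3 + 2 + 2 + 7 + 3 + 7 = 34.
Total exposure: 7 days.
Conjugate update: add total count to the shape and total exposure to the rate, giving Gamma(50, 20).
Posterior mean = α'/β' = 50/20 = 5/2.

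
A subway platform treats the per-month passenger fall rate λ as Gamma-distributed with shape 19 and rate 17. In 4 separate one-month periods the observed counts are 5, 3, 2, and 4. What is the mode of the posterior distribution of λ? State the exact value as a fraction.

32/21

Total count: 5 + 3 + 2 + 4 = 14.
Total exposure: 4 months.
The Gamma prior is conjugate for the Poisson rate, so λ | data ~ Gamma(19+14, 17+4) = Gamma(33, 21).
Posterior mode = (α'−1)/β' = 32/21.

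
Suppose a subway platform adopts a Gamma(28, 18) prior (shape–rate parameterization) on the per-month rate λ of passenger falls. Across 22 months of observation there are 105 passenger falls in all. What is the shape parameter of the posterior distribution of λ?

Total count 105 over total exposure 22 months.
Conjugate update: add total count to the shape and total exposure to the rate, giving Gamma(133, 40).

133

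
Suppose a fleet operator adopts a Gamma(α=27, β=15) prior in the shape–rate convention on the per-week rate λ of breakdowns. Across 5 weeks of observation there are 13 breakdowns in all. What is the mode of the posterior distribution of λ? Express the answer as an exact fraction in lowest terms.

39/20

Total count 13 over total exposure 5 weeks.
The Gamma prior is conjugate for the Poisson rate, so λ | data ~ Gamma(27+13, 15+5) = Gamma(40, 20).
Posterior mode = (α'−1)/β' = 39/20.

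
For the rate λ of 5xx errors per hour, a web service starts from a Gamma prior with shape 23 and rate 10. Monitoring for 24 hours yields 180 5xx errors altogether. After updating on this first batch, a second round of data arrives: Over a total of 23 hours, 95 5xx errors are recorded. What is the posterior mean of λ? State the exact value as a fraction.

298/57

Total count 180 over total exposure 24 hours.
After the first batch: Gamma(23 + 180, 10 + 24) = Gamma(203, 34).
Total count 95 over total exposure 23 hours.
After the second batch: Gamma(203 + 95, 34 + 23) = Gamma(298, 57).
Posterior mean = α'/β' = 298/57.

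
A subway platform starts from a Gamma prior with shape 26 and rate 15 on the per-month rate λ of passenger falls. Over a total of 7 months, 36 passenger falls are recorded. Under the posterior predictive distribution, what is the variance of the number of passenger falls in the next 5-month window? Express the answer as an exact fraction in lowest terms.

Total count 36 over total exposure 7 months.
The Gamma prior is conjugate for the Poisson rate, so λ | data ~ Gamma(26+36, 15+7) = Gamma(62, 22).
The posterior predictive for a window of length T is Negative Binomial with variance T·α'·(β'+T)/β'² = 5·62·27/484 = 4185/242.

4185/242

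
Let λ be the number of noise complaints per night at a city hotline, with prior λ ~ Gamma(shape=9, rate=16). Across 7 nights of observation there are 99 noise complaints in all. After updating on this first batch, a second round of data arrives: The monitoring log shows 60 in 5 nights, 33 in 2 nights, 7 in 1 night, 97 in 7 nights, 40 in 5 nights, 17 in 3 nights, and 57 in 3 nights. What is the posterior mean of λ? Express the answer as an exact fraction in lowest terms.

419/49

Total count 99 over total exposure 7 nights.
After the first batch: Gamma(9 + 99, 16 + 7) = Gamma(108, 23).
Total count: 60 + 33 + 7 + 97 + 40 + 17 + 57 = 311.
Total exposure: 5 + 2 + 1 + 7 + 5 + 3 + 3 = 26 nights.
After the second batch: Gamma(108 + 311, 23 + 26) = Gamma(419, 49).
Posterior mean = α'/β' = 419/49.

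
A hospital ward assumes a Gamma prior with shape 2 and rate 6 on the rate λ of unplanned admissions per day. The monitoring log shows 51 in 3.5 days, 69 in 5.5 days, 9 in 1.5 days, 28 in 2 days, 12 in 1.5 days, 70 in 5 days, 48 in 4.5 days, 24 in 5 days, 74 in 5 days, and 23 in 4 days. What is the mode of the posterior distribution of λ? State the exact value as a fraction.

818/87

Total count: 51 + 69 + 9 + 28 + 12 + 70 + 48 + 24 + 74 + 23 = 408.
Total exposure: 3.5 + 5.5 + 1.5 + 2 + 1.5 + 5 + 4.5 + 5 + 5 + 4 = 37.5 days.
By Gamma–Poisson conjugacy, the posterior is Gamma(α + Σx, β + Σt) = Gamma(2 + 408, 6 + 37.5) = Gamma(410, 87/2).
Posterior mode = (α'−1)/β' = 409/(87/2) = 818/87.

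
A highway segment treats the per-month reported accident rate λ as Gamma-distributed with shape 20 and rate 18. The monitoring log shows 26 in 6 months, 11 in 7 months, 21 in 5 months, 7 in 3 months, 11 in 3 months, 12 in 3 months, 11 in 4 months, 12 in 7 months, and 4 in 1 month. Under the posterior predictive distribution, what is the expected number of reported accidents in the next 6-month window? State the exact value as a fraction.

Total count: 26 + 11 + 21 + 7 + 11 + 12 + 11 + 12 + 4 = 115.
Total exposure: 6 + 7 + 5 + 3 + 3 + 3 + 4 + 7 + 1 = 39 months.
Conjugate update: add total count to the shape and total exposure to the rate, giving Gamma(135, 57).
Predictive mean over a 6-month window = T·E[λ|data] = 6·135/57 = 270/19.

270/19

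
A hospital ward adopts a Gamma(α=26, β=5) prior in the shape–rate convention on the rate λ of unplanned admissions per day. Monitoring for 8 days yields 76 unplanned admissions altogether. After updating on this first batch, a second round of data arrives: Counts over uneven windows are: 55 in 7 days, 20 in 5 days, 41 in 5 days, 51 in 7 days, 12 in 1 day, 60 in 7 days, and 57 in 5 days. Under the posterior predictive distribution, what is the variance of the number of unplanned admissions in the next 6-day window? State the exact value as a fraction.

Total count 76 over total exposure 8 days.
After the first batch: Gamma(26 + 76, 5 + 8) = Gamma(102, 13).
Total count: 55 + 20 + 41 + 51 + 12 + 60 + 57 = 296.
Total exposure: 7 + 5 + 5 + 7 + 1 + 7 + 5 = 37 days.
After the second batch: Gamma(102 + 296, 13 + 37) = Gamma(398, 50).
The posterior predictive for a window of length T is Negative Binomial with variance T·α'·(β'+T)/β'² = 6·398·56/2500 = 33432/625.

33432/625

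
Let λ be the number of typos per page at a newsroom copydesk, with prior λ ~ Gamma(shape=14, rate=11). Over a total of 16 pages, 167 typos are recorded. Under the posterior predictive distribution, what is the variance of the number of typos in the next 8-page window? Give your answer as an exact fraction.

Total count 167 over total exposure 16 pages.
The Gamma prior is conjugate for the Poisson rate, so λ | data ~ Gamma(14+167, 11+16) = Gamma(181, 27).
The posterior predictive for a window of length T is Negative Binomial with variance T·α'·(β'+T)/β'² = 8·181·35/729 = 50680/729.

50680/729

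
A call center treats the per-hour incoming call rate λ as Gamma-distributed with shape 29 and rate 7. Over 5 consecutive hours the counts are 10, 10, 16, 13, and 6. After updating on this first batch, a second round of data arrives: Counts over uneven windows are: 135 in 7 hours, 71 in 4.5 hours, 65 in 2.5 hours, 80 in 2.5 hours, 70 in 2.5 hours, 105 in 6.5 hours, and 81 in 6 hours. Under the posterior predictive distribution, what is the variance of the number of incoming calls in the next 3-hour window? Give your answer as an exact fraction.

42842/841

Total count: 10 + 10 + 16 + 13 + 6 = 55.
Total exposure: 5 hours.
After the first batch: Gamma(29 + 55, 7 + 5) = Gamma(84, 12).
Total count: 135 + 71 + 65 + 80 + 70 + 105 + 81 = 607.
Total exposure: 7 + 4.5 + 2.5 + 2.5 + 2.5 + 6.5 + 6 = 31.5 hours.
After the second batch: Gamma(84 + 607, 12 + 31.5) = Gamma(691, 87/2).
The posterior predictive for a window of length T is Negative Binomial with variance T·α'·(β'+T)/β'² = 3·691·(93/2)/(7569/4) = 42842/841.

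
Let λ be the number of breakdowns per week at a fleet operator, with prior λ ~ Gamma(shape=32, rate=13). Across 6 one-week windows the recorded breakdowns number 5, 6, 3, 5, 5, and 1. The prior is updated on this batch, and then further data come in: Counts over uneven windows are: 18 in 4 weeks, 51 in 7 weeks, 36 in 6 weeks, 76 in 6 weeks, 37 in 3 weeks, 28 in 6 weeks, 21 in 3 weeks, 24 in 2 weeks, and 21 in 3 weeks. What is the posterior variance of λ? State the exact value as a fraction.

Total count: 5 + 6 + 3 + 5 + 5 + 1 = 25.
Total exposure: 6 weeks.
After the first batch: Gamma(32 + 25, 13 + 6) = Gamma(57, 19).
Total count: 18 + 51 + 36 + 76 + 37 + 28 + 21 + 24 + 21 = 312.
Total exposure: 4 + 7 + 6 + 6 + 3 + 6 + 3 + 2 + 3 = 40 weeks.
After the second batch: Gamma(57 + 312, 19 + 40) = Gamma(369, 59).
Posterior variance = α'/β'² = 369/3481.

369/3481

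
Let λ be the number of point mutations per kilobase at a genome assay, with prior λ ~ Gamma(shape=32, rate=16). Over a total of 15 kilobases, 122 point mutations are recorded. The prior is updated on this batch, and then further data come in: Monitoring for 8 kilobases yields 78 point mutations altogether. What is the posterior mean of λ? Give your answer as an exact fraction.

Total count 122 over total exposure 15 kilobases.
After the first batch: Gamma(32 + 122, 16 + 15) = Gamma(154, 31).
Total count 78 over total exposure 8 kilobases.
After the second batch: Gamma(154 + 78, 31 + 8) = Gamma(232, 39).
Posterior mean = α'/β' = 232/39.

232/39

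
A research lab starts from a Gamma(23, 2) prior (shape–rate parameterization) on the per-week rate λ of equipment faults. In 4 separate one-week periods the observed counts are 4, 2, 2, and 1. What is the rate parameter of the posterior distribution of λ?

Total count: 4 + 2 + 2 + 1 = 9.
Total exposure: 4 weeks.
Gamma(α, β) with Poisson data over total exposure Σt gives posterior Gamma(α+Σx, β+Σt) = Gamma(32, 6).

6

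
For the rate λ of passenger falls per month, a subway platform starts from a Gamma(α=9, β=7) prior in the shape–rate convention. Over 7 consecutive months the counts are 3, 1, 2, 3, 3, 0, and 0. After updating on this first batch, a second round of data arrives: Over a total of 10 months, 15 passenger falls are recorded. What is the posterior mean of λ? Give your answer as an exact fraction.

3/2

Total count: 3 + 1 + 2 + 3 + 3 + 0 + 0 = 12.
Total exposure: 7 months.
After the first batch: Gamma(9 + 12, 7 + 7) = Gamma(21, 14).
Total count 15 over total exposure 10 months.
After the second batch: Gamma(21 + 15, 14 + 10) = Gamma(36, 24).
Posterior mean = α'/β' = 36/24 = 3/2.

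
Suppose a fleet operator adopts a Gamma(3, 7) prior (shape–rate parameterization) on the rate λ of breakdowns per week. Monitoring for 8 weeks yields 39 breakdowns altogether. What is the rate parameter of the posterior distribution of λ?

15

Total count 39 over total exposure 8 weeks.
The Gamma prior is conjugate for the Poisson rate, so λ | data ~ Gamma(3+39, 7+8) = Gamma(42, 15).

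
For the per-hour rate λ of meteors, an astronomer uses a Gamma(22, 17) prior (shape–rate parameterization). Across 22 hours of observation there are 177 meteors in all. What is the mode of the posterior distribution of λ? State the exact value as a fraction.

Total count 177 over total exposure 22 hours.
The Gamma prior is conjugate for the Poisson rate, so λ | data ~ Gamma(22+177, 17+22) = Gamma(199, 39).
Posterior mode = (α'−1)/β' = 198/39 = 66/13.

66/13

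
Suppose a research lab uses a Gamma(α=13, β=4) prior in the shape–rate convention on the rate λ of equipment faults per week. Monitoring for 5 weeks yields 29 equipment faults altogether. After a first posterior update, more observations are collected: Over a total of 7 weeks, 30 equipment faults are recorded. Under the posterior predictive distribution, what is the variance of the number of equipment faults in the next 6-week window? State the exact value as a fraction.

297/8

Total count 29 over total exposure 5 weeks.
After the first batch: Gamma(13 + 29, 4 + 5) = Gamma(42, 9).
Total count 30 over total exposure 7 weeks.
After the second batch: Gamma(42 + 30, 9 + 7) = Gamma(72, 16).
The posterior predictive for a window of length T is Negative Binomial with variance T·α'·(β'+T)/β'² = 6·72·22/256 = 297/8.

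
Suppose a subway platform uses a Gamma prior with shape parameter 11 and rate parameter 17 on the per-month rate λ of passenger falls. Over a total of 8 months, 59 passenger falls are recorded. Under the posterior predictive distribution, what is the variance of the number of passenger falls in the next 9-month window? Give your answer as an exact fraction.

4284/125

Total count 59 over total exposure 8 months.
The Gamma prior is conjugate for the Poisson rate, so λ | data ~ Gamma(11+59, 17+8) = Gamma(70, 25).
The posterior predictive for a window of length T is Negative Binomial with variance T·α'·(β'+T)/β'² = 9·70·34/625 = 4284/125.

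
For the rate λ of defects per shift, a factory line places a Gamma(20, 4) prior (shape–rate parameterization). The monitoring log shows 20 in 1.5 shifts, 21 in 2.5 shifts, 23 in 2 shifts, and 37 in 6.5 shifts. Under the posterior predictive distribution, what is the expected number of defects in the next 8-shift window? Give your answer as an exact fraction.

176/3

Total count: 20 + 21 + 23 + 37 = 101.
Total exposure: 1.5 + 2.5 + 2 + 6.5 = 12.5 shifts.
Gamma(α, β) with Poisson data over total exposure Σt gives posterior Gamma(α+Σx, β+Σt) = Gamma(121, 33/2).
Predictive mean over an 8-shift window = T·E[λ|data] = 8·121/(33/2) = 176/3.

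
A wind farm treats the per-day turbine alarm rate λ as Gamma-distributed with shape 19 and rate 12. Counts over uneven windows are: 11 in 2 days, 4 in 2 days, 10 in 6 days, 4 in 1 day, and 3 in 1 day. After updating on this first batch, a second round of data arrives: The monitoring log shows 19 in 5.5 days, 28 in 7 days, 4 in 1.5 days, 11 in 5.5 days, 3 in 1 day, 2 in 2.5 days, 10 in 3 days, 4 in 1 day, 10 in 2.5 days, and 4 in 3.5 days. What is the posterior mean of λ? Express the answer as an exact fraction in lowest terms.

Total count: 11 + 4 + 10 + 4 + 3 = 32.
Total exposure: 2 + 2 + 6 + 1 + 1 = 12 days.
After the first batch: Gamma(19 + 32, 12 + 12) = Gamma(51, 24).
Total count: 19 + 28 + 4 + 11 + 3 + 2 + 10 + 4 + 10 + 4 = 95.
Total exposure: 5.5 + 7 + 1.5 + 5.5 + 1 + 2.5 + 3 + 1 + 2.5 + 3.5 = 33 days.
After the second batch: Gamma(51 + 95, 24 + 33) = Gamma(146, 57).
Posterior mean = α'/β' = 146/57.

146/57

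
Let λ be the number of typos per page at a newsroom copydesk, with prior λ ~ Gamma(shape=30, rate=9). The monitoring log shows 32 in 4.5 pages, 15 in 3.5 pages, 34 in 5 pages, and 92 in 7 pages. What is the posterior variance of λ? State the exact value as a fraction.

7/29

Total count: 32 + 15 + 34 + 92 = 173.
Total exposure: 4.5 + 3.5 + 5 + 7 = 20 pages.
Posterior: α' = 30 + 173 = 203, β' = 9 + 20 = 29.
Posterior variance = α'/β'² = 203/841 = 7/29.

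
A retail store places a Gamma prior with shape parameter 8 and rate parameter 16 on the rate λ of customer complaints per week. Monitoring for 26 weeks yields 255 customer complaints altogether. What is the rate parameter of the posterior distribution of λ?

Total count 255 over total exposure 26 weeks.
Conjugate update: add total count to the shape and total exposure to the rate, giving Gamma(263, 42).

42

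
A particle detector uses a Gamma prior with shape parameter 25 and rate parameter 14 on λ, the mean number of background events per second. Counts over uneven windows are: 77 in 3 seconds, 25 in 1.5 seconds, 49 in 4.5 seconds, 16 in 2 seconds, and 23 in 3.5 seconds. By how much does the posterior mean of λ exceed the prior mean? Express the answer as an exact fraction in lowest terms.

Total count: 77 + 25 + 49 + 16 + 23 = 190.
Total exposure: 3 + 1.5 + 4.5 + 2 + 3.5 = 14.5 seconds.
Gamma(α, β) with Poisson data over total exposure Σt gives posterior Gamma(α+Σx, β+Σt) = Gamma(215, 57/2).
Posterior mean = 215/(57/2) = 430/57; prior mean = 25/14 = 25/14. Difference = 430/57 − 25/14 = 4595/798.

4595/798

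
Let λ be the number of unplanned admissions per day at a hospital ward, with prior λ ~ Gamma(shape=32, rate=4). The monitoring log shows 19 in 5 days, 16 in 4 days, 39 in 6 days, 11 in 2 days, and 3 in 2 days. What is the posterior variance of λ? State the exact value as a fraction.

120/529

Total count: 19 + 16 + 39 + 11 + 3 = 88.
Total exposure: 5 + 4 + 6 + 2 + 2 = 19 days.
Posterior: α' = 32 + 88 = 120, β' = 4 + 19 = 23.
Posterior variance = α'/β'² = 120/529.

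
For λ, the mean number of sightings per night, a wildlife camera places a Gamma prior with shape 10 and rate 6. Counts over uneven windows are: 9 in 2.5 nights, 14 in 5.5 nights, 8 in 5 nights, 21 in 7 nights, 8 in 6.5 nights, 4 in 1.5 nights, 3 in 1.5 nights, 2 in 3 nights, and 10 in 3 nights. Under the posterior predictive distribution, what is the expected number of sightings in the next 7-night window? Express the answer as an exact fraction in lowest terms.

Total count: 9 + 14 + 8 + 21 + 8 + 4 + 3 + 2 + 10 = 79.
Total exposure: 2.5 + 5.5 + 5 + 7 + 6.5 + 1.5 + 1.5 + 3 + 3 = 35.5 nights.
By Gamma–Poisson conjugacy, the posterior is Gamma(α + Σx, β + Σt) = Gamma(10 + 79, 6 + 35.5) = Gamma(89, 83/2).
Predictive mean over a 7-night window = T·E[λ|data] = 7·89/(83/2) = 1246/83.

1246/83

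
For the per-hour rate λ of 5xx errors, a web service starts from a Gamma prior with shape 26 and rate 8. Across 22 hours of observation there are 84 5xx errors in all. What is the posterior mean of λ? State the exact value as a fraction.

11/3

Total count 84 over total exposure 22 hours.
Gamma(α, β) with Poisson data over total exposure Σt gives posterior Gamma(α+Σx, β+Σt) = Gamma(110, 30).
Posterior mean = α'/β' = 110/30 = 11/3.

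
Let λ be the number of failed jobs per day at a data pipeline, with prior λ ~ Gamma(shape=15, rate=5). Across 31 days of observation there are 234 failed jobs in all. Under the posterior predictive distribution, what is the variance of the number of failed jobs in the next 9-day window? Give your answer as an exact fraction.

Total count 234 over total exposure 31 days.
Posterior: α' = 15 + 234 = 249, β' = 5 + 31 = 36.
The posterior predictive for a window of length T is Negative Binomial with variance T·α'·(β'+T)/β'² = 9·249·45/1296 = 1245/16.

1245/16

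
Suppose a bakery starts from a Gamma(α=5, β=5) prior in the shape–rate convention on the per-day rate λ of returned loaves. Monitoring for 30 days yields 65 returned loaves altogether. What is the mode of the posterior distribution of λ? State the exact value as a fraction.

69/35

Total count 65 over total exposure 30 days.
Posterior: α' = 5 + 65 = 70, β' = 5 + 30 = 35.
Posterior mode = (α'−1)/β' = 69/35.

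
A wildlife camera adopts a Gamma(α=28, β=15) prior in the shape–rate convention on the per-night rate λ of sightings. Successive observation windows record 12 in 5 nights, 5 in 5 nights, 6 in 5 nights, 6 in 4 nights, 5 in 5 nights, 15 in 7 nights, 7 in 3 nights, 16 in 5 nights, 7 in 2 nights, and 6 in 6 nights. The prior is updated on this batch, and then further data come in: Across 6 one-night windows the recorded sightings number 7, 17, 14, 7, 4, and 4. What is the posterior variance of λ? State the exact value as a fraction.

83/2312

Total count: 12 + 5 + 6 + 6 + 5 + 15 + 7 + 16 + 7 + 6 = 85.
Total exposure: 5 + 5 + 5 + 4 + 5 + 7 + 3 + 5 + 2 + 6 = 47 nights.
After the first batch: Gamma(28 + 85, 15 + 47) = Gamma(113, 62).
Total count: 7 + 17 + 14 + 7 + 4 + 4 = 53.
Total exposure: 6 nights.
After the second batch: Gamma(113 + 53, 62 + 6) = Gamma(166, 68).
Posterior variance = α'/β'² = 166/4624 = 83/2312.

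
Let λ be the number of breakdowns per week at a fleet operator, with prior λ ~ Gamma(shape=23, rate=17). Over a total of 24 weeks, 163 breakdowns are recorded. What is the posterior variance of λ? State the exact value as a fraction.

Total count 163 over total exposure 24 weeks.
By Gamma–Poisson conjugacy, the posterior is Gamma(α + Σx, β + Σt) = Gamma(23 + 163, 17 + 24) = Gamma(186, 41).
Posterior variance = α'/β'² = 186/1681.

186/1681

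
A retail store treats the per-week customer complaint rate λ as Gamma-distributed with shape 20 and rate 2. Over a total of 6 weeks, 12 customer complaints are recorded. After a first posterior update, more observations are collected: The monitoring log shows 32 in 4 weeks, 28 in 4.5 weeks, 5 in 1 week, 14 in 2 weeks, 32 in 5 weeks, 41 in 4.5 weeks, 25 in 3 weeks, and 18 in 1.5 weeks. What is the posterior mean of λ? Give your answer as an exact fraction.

454/67

Total count 12 over total exposure 6 weeks.
After the first batch: Gamma(20 + 12, 2 + 6) = Gamma(32, 8).
Total count: 32 + 28 + 5 + 14 + 32 + 41 + 25 + 18 = 195.
Total exposure: 4 + 4.5 + 1 + 2 + 5 + 4.5 + 3 + 1.5 = 25.5 weeks.
After the second batch: Gamma(32 + 195, 8 + 25.5) = Gamma(227, 67/2).
Posterior mean = α'/β' = 227/(67/2) = 454/67.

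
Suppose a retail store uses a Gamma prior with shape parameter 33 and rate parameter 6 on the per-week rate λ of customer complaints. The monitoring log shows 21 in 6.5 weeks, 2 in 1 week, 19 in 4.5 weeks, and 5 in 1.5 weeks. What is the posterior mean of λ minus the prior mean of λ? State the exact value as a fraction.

Total count: 21 + 2 + 19 + 5 = 47.
Total exposure: 6.5 + 1 + 4.5 + 1.5 = 13.5 weeks.
Posterior: α' = 33 + 47 = 80, β' = 6 + 13.5 = 39/2.
Posterior mean = 80/(39/2) = 160/39; prior mean = 33/6 = 11/2. Difference = 160/39 − 11/2 = -109/78.

-109/78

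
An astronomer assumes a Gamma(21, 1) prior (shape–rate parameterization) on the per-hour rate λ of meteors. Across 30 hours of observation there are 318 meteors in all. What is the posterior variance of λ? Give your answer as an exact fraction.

339/961

Total count 318 over total exposure 30 hours.
By Gamma–Poisson conjugacy, the posterior is Gamma(α + Σx, β + Σt) = Gamma(21 + 318, 1 + 30) = Gamma(339, 31).
Posterior variance = α'/β'² = 339/961.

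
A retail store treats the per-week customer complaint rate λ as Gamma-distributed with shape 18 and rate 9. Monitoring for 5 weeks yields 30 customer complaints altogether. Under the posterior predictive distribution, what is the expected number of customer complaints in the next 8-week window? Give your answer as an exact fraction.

192/7

Total count 30 over total exposure 5 weeks.
Conjugate update: add total count to the shape and total exposure to the rate, giving Gamma(48, 14).
Predictive mean over an 8-week window = T·E[λ|data] = 8·48/14 = 192/7.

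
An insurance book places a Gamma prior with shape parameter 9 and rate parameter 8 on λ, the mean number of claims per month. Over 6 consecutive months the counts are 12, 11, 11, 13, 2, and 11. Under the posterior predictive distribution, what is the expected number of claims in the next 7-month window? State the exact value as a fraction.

Total count: 12 + 11 + 11 + 13 + 2 + 11 = 60.
Total exposure: 6 months.
Conjugate update: add total count to the shape and total exposure to the rate, giving Gamma(69, 14).
Predictive mean over a 7-month window = T·E[λ|data] = 7·69/14 = 69/2.

69/2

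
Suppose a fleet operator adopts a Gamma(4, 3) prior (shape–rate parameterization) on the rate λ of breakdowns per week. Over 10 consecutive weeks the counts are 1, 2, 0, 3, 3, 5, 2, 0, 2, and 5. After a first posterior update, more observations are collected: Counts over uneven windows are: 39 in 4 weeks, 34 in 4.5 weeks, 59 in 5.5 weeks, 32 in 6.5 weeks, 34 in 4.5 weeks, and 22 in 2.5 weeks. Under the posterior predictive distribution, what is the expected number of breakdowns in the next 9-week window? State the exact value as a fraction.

Total count: 1 + 2 + 0 + 3 + 3 + 5 + 2 + 0 + 2 + 5 = 23.
Total exposure: 10 weeks.
After the first batch: Gamma(4 + 23, 3 + 10) = Gamma(27, 13).
Total count: 39 + 34 + 59 + 32 + 34 + 22 = 220.
Total exposure: 4 + 4.5 + 5.5 + 6.5 + 4.5 + 2.5 = 27.5 weeks.
After the second batch: Gamma(27 + 220, 13 + 27.5) = Gamma(247, 81/2).
Predictive mean over a 9-week window = T·E[λ|data] = 9·247/(81/2) = 494/9.

494/9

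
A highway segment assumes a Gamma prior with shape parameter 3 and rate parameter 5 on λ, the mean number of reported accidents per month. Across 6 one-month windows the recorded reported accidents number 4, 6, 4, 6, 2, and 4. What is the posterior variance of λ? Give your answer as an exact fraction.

29/121

Total count: 4 + 6 + 4 + 6 + 2 + 4 = 26.
Total exposure: 6 months.
The Gamma prior is conjugate for the Poisson rate, so λ | data ~ Gamma(3+26, 5+6) = Gamma(29, 11).
Posterior variance = α'/β'² = 29/121.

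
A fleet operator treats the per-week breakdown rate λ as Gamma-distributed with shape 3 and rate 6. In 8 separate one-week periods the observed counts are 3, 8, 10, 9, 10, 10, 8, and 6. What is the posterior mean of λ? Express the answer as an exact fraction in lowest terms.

Total count: 3 + 8 + 10 + 9 + 10 + 10 + 8 + 6 = 64.
Total exposure: 8 weeks.
The Gamma prior is conjugate for the Poisson rate, so λ | data ~ Gamma(3+64, 6+8) = Gamma(67, 14).
Posterior mean = α'/β' = 67/14.

67/14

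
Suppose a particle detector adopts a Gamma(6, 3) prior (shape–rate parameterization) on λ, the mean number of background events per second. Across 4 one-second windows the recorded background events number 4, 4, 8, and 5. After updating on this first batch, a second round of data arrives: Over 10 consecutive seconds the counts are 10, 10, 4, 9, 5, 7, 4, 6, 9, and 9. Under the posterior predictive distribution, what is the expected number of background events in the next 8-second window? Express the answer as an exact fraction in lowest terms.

Total count: 4 + 4 + 8 + 5 = 21.
Total exposure: 4 seconds.
After the first batch: Gamma(6 + 21, 3 + 4) = Gamma(27, 7).
Total count: 10 + 10 + 4 + 9 + 5 + 7 + 4 + 6 + 9 + 9 = 73.
Total exposure: 10 seconds.
After the second batch: Gamma(27 + 73, 7 + 10) = Gamma(100, 17).
Predictive mean over an 8-second window = T·E[λ|data] = 8·100/17 = 800/17.

800/17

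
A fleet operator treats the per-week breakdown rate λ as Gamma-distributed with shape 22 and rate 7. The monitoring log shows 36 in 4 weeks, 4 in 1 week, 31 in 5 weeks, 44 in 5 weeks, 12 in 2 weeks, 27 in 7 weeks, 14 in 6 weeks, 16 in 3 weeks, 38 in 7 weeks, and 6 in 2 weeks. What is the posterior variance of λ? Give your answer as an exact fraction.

250/2401

Total count: 36 + 4 + 31 + 44 + 12 + 27 + 14 + 16 + 38 + 6 = 228.
Total exposure: 4 + 1 + 5 + 5 + 2 + 7 + 6 + 3 + 7 + 2 = 42 weeks.
Conjugate update: add total count to the shape and total exposure to the rate, giving Gamma(250, 49).
Posterior variance = α'/β'² = 250/2401.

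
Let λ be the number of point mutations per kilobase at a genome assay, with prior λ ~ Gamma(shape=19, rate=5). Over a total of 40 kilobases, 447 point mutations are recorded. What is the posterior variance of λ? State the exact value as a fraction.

Total count 447 over total exposure 40 kilobases.
Gamma(α, β) with Poisson data over total exposure Σt gives posterior Gamma(α+Σx, β+Σt) = Gamma(466, 45).
Posterior variance = α'/β'² = 466/2025.

466/2025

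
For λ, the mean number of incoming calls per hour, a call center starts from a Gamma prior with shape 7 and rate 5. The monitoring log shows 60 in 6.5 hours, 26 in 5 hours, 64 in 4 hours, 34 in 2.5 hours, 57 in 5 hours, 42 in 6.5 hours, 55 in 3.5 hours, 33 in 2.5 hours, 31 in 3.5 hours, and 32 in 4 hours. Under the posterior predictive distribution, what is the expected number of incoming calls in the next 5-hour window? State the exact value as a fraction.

Total count: 60 + 26 + 64 + 34 + 57 + 42 + 55 + 33 + 31 + 32 = 434.
Total exposure: 6.5 + 5 + 4 + 2.5 + 5 + 6.5 + 3.5 + 2.5 + 3.5 + 4 = 43 hours.
Gamma(α, β) with Poisson data over total exposure Σt gives posterior Gamma(α+Σx, β+Σt) = Gamma(441, 48).
Predictive mean over a 5-hour window = T·E[λ|data] = 5·441/48 = 735/16.

735/16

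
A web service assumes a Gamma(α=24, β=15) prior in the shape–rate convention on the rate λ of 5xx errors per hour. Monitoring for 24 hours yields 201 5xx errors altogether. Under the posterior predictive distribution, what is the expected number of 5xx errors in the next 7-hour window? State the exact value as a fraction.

Total count 201 over total exposure 24 hours.
The Gamma prior is conjugate for the Poisson rate, so λ | data ~ Gamma(24+201, 15+24) = Gamma(225, 39).
Predictive mean over a 7-hour window = T·E[λ|data] = 7·225/39 = 525/13.

525/13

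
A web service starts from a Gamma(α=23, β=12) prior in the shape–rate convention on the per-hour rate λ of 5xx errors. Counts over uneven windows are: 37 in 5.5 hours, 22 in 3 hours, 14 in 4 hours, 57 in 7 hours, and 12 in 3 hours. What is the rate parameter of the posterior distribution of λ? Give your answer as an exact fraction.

Total count: 37 + 22 + 14 + 57 + 12 = 142.
Total exposure: 5.5 + 3 + 4 + 7 + 3 = 22.5 hours.
By Gamma–Poisson conjugacy, the posterior is Gamma(α + Σx, β + Σt) = Gamma(23 + 142, 12 + 22.5) = Gamma(165, 69/2).

69/2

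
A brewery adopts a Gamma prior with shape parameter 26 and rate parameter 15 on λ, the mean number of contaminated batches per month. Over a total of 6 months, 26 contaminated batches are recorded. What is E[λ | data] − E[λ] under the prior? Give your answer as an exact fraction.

Total count 26 over total exposure 6 months.
Conjugate update: add total count to the shape and total exposure to the rate, giving Gamma(52, 21).
Posterior mean = 52/21 = 52/21; prior mean = 26/15 = 26/15. Difference = 52/21 − 26/15 = 26/35.

26/35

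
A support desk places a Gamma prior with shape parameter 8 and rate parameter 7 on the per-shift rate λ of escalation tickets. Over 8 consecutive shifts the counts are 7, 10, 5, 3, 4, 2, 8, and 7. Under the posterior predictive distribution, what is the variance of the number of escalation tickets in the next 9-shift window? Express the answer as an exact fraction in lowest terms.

Total count: 7 + 10 + 5 + 3 + 4 + 2 + 8 + 7 = 46.
Total exposure: 8 shifts.
Posterior: α' = 8 + 46 = 54, β' = 7 + 8 = 15.
The posterior predictive for a window of length T is Negative Binomial with variance T·α'·(β'+T)/β'² = 9·54·24/225 = 1296/25.

1296/25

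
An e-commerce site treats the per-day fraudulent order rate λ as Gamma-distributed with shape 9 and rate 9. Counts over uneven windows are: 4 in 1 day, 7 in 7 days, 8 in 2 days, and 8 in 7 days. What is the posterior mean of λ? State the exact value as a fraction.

Total count: 4 + 7 + 8 + 8 = 27.
Total exposure: 1 + 7 + 2 + 7 = 17 days.
By Gamma–Poisson conjugacy, the posterior is Gamma(α + Σx, β + Σt) = Gamma(9 + 27, 9 + 17) = Gamma(36, 26).
Posterior mean = α'/β' = 36/26 = 18/13.

18/13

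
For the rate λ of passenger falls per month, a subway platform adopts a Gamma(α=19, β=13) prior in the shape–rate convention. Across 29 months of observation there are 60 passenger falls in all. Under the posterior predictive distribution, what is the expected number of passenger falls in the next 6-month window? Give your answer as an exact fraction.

79/7

Total count 60 over total exposure 29 months.
Conjugate update: add total count to the shape and total exposure to the rate, giving Gamma(79, 42).
Predictive mean over a 6-month window = T·E[λ|data] = 6·79/42 = 79/7.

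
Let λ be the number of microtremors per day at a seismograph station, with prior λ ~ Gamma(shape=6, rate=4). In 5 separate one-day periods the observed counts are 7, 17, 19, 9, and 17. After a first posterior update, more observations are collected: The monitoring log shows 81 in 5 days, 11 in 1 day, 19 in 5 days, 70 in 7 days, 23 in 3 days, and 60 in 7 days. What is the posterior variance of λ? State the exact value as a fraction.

Total count: 7 + 17 + 19 + 9 + 17 = 69.
Total exposure: 5 days.
After the first batch: Gamma(6 + 69, 4 + 5) = Gamma(75, 9).
Total count: 81 + 11 + 19 + 70 + 23 + 60 = 264.
Total exposure: 5 + 1 + 5 + 7 + 3 + 7 = 28 days.
After the second batch: Gamma(75 + 264, 9 + 28) = Gamma(339, 37).
Posterior variance = α'/β'² = 339/1369.

339/1369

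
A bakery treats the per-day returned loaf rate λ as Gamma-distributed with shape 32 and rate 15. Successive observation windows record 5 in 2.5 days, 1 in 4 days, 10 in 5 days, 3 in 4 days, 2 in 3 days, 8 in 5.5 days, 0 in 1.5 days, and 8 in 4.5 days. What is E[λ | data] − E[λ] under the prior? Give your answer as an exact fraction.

Total count: 5 + 1 + 10 + 3 + 2 + 8 + 0 + 8 = 37.
Total exposure: 2.5 + 4 + 5 + 4 + 3 + 5.5 + 1.5 + 4.5 = 30 days.
Gamma(α, β) with Poisson data over total exposure Σt gives posterior Gamma(α+Σx, β+Σt) = Gamma(69, 45).
Posterior mean = 69/45 = 23/15; prior mean = 32/15 = 32/15. Difference = 23/15 − 32/15 = -3/5.

-3/5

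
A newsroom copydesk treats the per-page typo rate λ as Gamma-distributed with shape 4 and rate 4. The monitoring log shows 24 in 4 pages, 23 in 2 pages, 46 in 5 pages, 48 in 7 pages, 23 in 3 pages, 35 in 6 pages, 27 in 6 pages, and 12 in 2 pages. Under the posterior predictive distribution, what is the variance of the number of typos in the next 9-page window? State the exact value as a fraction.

11616/169

Total count: 24 + 23 + 46 + 48 + 23 + 35 + 27 + 12 = 238.
Total exposure: 4 + 2 + 5 + 7 + 3 + 6 + 6 + 2 = 35 pages.
Conjugate update: add total count to the shape and total exposure to the rate, giving Gamma(242, 39).
The posterior predictive for a window of length T is Negative Binomial with variance T·α'·(β'+T)/β'² = 9·242·48/1521 = 11616/169.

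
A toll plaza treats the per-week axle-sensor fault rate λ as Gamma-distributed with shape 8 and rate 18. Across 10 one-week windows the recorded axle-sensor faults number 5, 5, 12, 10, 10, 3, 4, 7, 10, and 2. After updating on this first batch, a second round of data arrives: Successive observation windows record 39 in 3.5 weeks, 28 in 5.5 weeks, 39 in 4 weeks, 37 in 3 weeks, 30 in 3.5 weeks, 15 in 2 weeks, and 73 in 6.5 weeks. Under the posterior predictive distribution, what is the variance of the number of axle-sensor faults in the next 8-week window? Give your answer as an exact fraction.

2696/49

Total count: 5 + 5 + 12 + 10 + 10 + 3 + 4 + 7 + 10 + 2 = 68.
Total exposure: 10 weeks.
After the first batch: Gamma(8 + 68, 18 + 10) = Gamma(76, 28).
Total count: 39 + 28 + 39 + 37 + 30 + 15 + 73 = 261.
Total exposure: 3.5 + 5.5 + 4 + 3 + 3.5 + 2 + 6.5 = 28 weeks.
After the second batch: Gamma(76 + 261, 28 + 28) = Gamma(337, 56).
The posterior predictive for a window of length T is Negative Binomial with variance T·α'·(β'+T)/β'² = 8·337·64/3136 = 2696/49.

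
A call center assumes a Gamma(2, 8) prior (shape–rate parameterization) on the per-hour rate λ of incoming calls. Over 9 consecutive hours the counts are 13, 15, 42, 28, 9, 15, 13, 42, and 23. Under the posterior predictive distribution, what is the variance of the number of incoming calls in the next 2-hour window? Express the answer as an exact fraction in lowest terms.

7676/289

Total count: 13 + 15 + 42 + 28 + 9 + 15 + 13 + 42 + 23 = 200.
Total exposure: 9 hours.
By Gamma–Poisson conjugacy, the posterior is Gamma(α + Σx, β + Σt) = Gamma(2 + 200, 8 + 9) = Gamma(202, 17).
The posterior predictive for a window of length T is Negative Binomial with variance T·α'·(β'+T)/β'² = 2·202·19/289 = 7676/289.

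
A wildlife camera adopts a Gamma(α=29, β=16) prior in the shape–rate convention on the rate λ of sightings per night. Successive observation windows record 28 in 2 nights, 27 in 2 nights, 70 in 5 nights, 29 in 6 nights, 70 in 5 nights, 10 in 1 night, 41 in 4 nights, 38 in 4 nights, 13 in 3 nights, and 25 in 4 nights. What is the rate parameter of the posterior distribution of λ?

Total count: 28 + 27 + 70 + 29 + 70 + 10 + 41 + 38 + 13 + 25 = 351.
Total exposure: 2 + 2 + 5 + 6 + 5 + 1 + 4 + 4 + 3 + 4 = 36 nights.
Posterior: α' = 29 + 351 = 380, β' = 16 + 36 = 52.

52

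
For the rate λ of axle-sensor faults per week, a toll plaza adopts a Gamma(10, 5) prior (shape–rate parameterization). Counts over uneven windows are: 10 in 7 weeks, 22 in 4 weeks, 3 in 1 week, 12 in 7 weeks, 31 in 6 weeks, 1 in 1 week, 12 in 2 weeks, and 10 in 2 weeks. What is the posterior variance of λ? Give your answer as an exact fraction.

111/1225

Total count: 10 + 22 + 3 + 12 + 31 + 1 + 12 + 10 = 101.
Total exposure: 7 + 4 + 1 + 7 + 6 + 1 + 2 + 2 = 30 weeks.
The Gamma prior is conjugate for the Poisson rate, so λ | data ~ Gamma(10+101, 5+30) = Gamma(111, 35).
Posterior variance = α'/β'² = 111/1225.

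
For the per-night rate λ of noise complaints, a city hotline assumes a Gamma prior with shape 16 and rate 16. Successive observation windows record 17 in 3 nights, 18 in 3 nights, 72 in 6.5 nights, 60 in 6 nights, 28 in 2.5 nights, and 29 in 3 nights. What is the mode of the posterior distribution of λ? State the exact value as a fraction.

Total count: 17 + 18 + 72 + 60 + 28 + 29 = 224.
Total exposure: 3 + 3 + 6.5 + 6 + 2.5 + 3 = 24 nights.
The Gamma prior is conjugate for the Poisson rate, so λ | data ~ Gamma(16+224, 16+24) = Gamma(240, 40).
Posterior mode = (α'−1)/β' = 239/40.

239/40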